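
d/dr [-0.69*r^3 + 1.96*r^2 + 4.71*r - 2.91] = -2.07*r^2 + 3.92*r + 4.71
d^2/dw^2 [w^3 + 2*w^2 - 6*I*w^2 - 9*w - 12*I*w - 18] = 6*w + 4 - 12*I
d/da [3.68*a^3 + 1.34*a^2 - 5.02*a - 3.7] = 11.04*a^2 + 2.68*a - 5.02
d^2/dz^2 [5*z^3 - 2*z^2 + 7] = 30*z - 4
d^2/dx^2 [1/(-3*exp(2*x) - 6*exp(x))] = 2*(-4*(exp(x) + 1)^2 + (exp(x) + 2)*(2*exp(x) + 1))*exp(-x)/(3*(exp(x) + 2)^3)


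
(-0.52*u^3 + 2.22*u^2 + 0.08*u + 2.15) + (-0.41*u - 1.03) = -0.52*u^3 + 2.22*u^2 - 0.33*u + 1.12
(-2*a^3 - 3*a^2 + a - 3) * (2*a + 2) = -4*a^4 - 10*a^3 - 4*a^2 - 4*a - 6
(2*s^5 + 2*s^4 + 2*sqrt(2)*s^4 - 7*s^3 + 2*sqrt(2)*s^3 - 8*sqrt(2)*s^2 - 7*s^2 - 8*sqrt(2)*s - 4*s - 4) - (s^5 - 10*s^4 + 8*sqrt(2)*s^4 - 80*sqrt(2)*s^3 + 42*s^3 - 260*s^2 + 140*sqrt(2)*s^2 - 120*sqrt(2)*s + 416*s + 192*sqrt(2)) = s^5 - 6*sqrt(2)*s^4 + 12*s^4 - 49*s^3 + 82*sqrt(2)*s^3 - 148*sqrt(2)*s^2 + 253*s^2 - 420*s + 112*sqrt(2)*s - 192*sqrt(2) - 4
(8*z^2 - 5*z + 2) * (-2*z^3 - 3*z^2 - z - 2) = -16*z^5 - 14*z^4 + 3*z^3 - 17*z^2 + 8*z - 4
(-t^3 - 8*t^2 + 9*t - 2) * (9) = -9*t^3 - 72*t^2 + 81*t - 18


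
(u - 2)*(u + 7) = u^2 + 5*u - 14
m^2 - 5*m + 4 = (m - 4)*(m - 1)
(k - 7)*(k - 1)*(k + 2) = k^3 - 6*k^2 - 9*k + 14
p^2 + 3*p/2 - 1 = (p - 1/2)*(p + 2)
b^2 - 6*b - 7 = (b - 7)*(b + 1)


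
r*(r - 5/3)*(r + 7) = r^3 + 16*r^2/3 - 35*r/3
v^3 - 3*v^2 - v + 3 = (v - 3)*(v - 1)*(v + 1)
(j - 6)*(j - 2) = j^2 - 8*j + 12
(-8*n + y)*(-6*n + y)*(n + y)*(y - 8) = 48*n^3*y - 384*n^3 + 34*n^2*y^2 - 272*n^2*y - 13*n*y^3 + 104*n*y^2 + y^4 - 8*y^3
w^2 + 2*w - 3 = (w - 1)*(w + 3)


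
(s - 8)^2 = s^2 - 16*s + 64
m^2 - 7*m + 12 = (m - 4)*(m - 3)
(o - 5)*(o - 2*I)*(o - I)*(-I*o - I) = -I*o^4 - 3*o^3 + 4*I*o^3 + 12*o^2 + 7*I*o^2 + 15*o - 8*I*o - 10*I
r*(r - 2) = r^2 - 2*r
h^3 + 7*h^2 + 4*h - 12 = (h - 1)*(h + 2)*(h + 6)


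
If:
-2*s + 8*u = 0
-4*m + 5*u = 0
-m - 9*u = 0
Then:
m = 0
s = 0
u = 0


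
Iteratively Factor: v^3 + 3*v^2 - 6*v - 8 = (v - 2)*(v^2 + 5*v + 4) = (v - 2)*(v + 1)*(v + 4)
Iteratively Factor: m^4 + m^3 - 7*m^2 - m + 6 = (m - 2)*(m^3 + 3*m^2 - m - 3) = (m - 2)*(m + 3)*(m^2 - 1) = (m - 2)*(m - 1)*(m + 3)*(m + 1)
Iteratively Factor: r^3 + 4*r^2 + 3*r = (r)*(r^2 + 4*r + 3) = r*(r + 1)*(r + 3)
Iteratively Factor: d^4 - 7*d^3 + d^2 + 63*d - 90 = (d - 5)*(d^3 - 2*d^2 - 9*d + 18) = (d - 5)*(d - 2)*(d^2 - 9) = (d - 5)*(d - 3)*(d - 2)*(d + 3)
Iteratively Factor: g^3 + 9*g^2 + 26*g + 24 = (g + 2)*(g^2 + 7*g + 12) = (g + 2)*(g + 4)*(g + 3)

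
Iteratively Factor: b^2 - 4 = (b + 2)*(b - 2)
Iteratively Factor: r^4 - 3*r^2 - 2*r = (r)*(r^3 - 3*r - 2) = r*(r + 1)*(r^2 - r - 2) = r*(r - 2)*(r + 1)*(r + 1)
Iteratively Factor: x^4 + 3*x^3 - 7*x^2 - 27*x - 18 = (x + 3)*(x^3 - 7*x - 6) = (x - 3)*(x + 3)*(x^2 + 3*x + 2) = (x - 3)*(x + 2)*(x + 3)*(x + 1)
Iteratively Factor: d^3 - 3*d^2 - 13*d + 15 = (d - 1)*(d^2 - 2*d - 15) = (d - 5)*(d - 1)*(d + 3)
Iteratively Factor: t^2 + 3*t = (t + 3)*(t)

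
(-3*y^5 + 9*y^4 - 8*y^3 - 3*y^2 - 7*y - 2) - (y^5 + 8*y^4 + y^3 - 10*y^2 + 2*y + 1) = -4*y^5 + y^4 - 9*y^3 + 7*y^2 - 9*y - 3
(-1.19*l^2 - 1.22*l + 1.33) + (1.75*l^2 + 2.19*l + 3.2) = 0.56*l^2 + 0.97*l + 4.53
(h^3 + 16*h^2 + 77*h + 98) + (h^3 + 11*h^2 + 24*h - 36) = 2*h^3 + 27*h^2 + 101*h + 62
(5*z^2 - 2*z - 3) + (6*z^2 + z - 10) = 11*z^2 - z - 13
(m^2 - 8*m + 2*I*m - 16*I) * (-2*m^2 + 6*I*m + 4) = -2*m^4 + 16*m^3 + 2*I*m^3 - 8*m^2 - 16*I*m^2 + 64*m + 8*I*m - 64*I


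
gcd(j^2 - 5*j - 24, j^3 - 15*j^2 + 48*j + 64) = j - 8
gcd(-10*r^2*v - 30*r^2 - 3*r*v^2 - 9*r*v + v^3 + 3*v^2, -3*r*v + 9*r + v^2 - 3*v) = 1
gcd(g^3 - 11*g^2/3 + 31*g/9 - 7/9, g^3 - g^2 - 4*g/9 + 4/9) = g - 1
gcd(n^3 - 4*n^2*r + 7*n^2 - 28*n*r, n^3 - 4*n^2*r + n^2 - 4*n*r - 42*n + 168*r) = -n^2 + 4*n*r - 7*n + 28*r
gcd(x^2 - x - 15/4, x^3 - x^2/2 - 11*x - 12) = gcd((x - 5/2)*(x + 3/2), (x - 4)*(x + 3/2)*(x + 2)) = x + 3/2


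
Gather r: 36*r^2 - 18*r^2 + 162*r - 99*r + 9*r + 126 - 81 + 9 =18*r^2 + 72*r + 54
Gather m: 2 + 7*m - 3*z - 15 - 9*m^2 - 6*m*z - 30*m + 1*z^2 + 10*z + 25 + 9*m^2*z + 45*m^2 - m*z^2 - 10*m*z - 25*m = m^2*(9*z + 36) + m*(-z^2 - 16*z - 48) + z^2 + 7*z + 12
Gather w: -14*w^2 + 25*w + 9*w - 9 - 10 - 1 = -14*w^2 + 34*w - 20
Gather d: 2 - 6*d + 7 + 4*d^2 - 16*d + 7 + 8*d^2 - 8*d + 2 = 12*d^2 - 30*d + 18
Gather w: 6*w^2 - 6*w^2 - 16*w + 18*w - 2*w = 0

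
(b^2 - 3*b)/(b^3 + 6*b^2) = (b - 3)/(b*(b + 6))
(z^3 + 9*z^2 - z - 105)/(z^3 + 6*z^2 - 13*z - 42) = (z + 5)/(z + 2)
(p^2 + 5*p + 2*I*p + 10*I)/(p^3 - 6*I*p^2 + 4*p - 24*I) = (p + 5)/(p^2 - 8*I*p - 12)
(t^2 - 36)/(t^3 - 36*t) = 1/t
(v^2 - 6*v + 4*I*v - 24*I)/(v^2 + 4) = (v^2 + v*(-6 + 4*I) - 24*I)/(v^2 + 4)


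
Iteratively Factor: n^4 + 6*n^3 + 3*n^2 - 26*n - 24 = (n + 4)*(n^3 + 2*n^2 - 5*n - 6) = (n + 3)*(n + 4)*(n^2 - n - 2) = (n - 2)*(n + 3)*(n + 4)*(n + 1)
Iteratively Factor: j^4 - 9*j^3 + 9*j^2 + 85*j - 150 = (j - 5)*(j^3 - 4*j^2 - 11*j + 30) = (j - 5)^2*(j^2 + j - 6) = (j - 5)^2*(j + 3)*(j - 2)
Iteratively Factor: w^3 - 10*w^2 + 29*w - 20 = (w - 5)*(w^2 - 5*w + 4) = (w - 5)*(w - 4)*(w - 1)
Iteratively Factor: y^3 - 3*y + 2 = (y + 2)*(y^2 - 2*y + 1) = (y - 1)*(y + 2)*(y - 1)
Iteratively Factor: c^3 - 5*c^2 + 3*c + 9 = (c - 3)*(c^2 - 2*c - 3) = (c - 3)^2*(c + 1)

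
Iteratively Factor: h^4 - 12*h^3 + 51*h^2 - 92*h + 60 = (h - 2)*(h^3 - 10*h^2 + 31*h - 30) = (h - 2)^2*(h^2 - 8*h + 15) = (h - 3)*(h - 2)^2*(h - 5)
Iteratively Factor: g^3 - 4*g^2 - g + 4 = (g - 1)*(g^2 - 3*g - 4) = (g - 4)*(g - 1)*(g + 1)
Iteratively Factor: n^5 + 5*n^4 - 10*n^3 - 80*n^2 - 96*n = (n - 4)*(n^4 + 9*n^3 + 26*n^2 + 24*n) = n*(n - 4)*(n^3 + 9*n^2 + 26*n + 24) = n*(n - 4)*(n + 4)*(n^2 + 5*n + 6) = n*(n - 4)*(n + 2)*(n + 4)*(n + 3)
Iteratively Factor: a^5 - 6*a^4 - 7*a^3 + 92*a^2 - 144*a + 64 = (a - 4)*(a^4 - 2*a^3 - 15*a^2 + 32*a - 16) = (a - 4)*(a - 1)*(a^3 - a^2 - 16*a + 16) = (a - 4)*(a - 1)^2*(a^2 - 16) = (a - 4)^2*(a - 1)^2*(a + 4)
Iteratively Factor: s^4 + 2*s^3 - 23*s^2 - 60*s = (s - 5)*(s^3 + 7*s^2 + 12*s) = s*(s - 5)*(s^2 + 7*s + 12) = s*(s - 5)*(s + 3)*(s + 4)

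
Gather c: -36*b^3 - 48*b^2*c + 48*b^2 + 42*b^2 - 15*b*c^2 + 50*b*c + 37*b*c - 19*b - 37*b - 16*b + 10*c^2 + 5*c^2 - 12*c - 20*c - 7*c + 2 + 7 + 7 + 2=-36*b^3 + 90*b^2 - 72*b + c^2*(15 - 15*b) + c*(-48*b^2 + 87*b - 39) + 18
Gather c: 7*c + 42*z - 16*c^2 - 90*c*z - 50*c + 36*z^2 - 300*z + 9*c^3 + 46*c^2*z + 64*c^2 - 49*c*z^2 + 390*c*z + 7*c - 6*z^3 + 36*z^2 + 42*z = 9*c^3 + c^2*(46*z + 48) + c*(-49*z^2 + 300*z - 36) - 6*z^3 + 72*z^2 - 216*z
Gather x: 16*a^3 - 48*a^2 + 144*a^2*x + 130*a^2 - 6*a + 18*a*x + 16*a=16*a^3 + 82*a^2 + 10*a + x*(144*a^2 + 18*a)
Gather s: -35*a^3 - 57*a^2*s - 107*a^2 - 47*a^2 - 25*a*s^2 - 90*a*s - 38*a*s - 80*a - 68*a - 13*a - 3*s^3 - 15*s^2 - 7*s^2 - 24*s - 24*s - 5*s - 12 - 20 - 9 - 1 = -35*a^3 - 154*a^2 - 161*a - 3*s^3 + s^2*(-25*a - 22) + s*(-57*a^2 - 128*a - 53) - 42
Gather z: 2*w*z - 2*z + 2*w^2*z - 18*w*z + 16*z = z*(2*w^2 - 16*w + 14)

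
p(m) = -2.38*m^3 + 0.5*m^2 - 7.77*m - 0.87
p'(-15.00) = -1629.27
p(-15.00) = 8260.68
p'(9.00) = -577.11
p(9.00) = -1765.32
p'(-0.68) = -11.75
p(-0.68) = 5.39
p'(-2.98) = -74.16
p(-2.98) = 89.71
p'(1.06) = -14.73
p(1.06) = -11.38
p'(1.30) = -18.54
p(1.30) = -15.35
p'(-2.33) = -48.86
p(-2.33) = 50.05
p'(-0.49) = -9.97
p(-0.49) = 3.34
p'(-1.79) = -32.44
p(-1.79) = 28.29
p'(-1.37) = -22.54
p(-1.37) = 16.83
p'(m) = -7.14*m^2 + 1.0*m - 7.77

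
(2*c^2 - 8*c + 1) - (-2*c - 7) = 2*c^2 - 6*c + 8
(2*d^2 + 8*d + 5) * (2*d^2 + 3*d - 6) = 4*d^4 + 22*d^3 + 22*d^2 - 33*d - 30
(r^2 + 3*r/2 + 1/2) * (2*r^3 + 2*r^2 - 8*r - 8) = 2*r^5 + 5*r^4 - 4*r^3 - 19*r^2 - 16*r - 4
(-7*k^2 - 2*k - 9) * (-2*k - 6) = 14*k^3 + 46*k^2 + 30*k + 54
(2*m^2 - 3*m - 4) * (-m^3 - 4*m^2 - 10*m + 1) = -2*m^5 - 5*m^4 - 4*m^3 + 48*m^2 + 37*m - 4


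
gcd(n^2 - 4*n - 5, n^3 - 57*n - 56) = n + 1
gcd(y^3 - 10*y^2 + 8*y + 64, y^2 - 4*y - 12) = y + 2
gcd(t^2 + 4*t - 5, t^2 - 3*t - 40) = t + 5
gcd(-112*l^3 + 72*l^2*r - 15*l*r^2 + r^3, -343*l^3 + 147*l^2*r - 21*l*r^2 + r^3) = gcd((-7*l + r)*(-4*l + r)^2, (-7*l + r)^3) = -7*l + r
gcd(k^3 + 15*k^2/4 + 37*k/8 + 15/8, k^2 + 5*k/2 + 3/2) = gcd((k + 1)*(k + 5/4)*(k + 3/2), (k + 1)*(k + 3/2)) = k^2 + 5*k/2 + 3/2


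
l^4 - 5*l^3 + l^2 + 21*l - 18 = (l - 3)^2*(l - 1)*(l + 2)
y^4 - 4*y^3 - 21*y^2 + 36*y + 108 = (y - 6)*(y - 3)*(y + 2)*(y + 3)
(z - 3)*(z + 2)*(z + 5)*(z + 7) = z^4 + 11*z^3 + 17*z^2 - 107*z - 210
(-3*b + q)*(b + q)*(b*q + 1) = -3*b^3*q - 2*b^2*q^2 - 3*b^2 + b*q^3 - 2*b*q + q^2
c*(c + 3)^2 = c^3 + 6*c^2 + 9*c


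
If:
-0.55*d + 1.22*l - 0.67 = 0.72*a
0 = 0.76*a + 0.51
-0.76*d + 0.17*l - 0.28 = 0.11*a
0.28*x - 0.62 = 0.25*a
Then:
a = -0.67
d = -0.26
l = 0.03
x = 1.62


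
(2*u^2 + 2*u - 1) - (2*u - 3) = 2*u^2 + 2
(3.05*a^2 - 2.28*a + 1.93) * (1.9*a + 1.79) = 5.795*a^3 + 1.1275*a^2 - 0.4142*a + 3.4547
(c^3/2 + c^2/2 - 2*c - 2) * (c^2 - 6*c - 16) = c^5/2 - 5*c^4/2 - 13*c^3 + 2*c^2 + 44*c + 32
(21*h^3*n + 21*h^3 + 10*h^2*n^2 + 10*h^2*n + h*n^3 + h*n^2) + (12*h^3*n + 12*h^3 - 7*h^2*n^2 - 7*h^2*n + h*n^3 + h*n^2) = 33*h^3*n + 33*h^3 + 3*h^2*n^2 + 3*h^2*n + 2*h*n^3 + 2*h*n^2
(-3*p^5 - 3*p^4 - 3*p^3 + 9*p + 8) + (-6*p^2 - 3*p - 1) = -3*p^5 - 3*p^4 - 3*p^3 - 6*p^2 + 6*p + 7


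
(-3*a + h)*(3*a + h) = -9*a^2 + h^2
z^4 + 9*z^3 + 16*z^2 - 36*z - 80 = (z - 2)*(z + 2)*(z + 4)*(z + 5)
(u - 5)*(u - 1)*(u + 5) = u^3 - u^2 - 25*u + 25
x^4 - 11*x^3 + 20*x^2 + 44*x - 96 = (x - 8)*(x - 3)*(x - 2)*(x + 2)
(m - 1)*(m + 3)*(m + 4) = m^3 + 6*m^2 + 5*m - 12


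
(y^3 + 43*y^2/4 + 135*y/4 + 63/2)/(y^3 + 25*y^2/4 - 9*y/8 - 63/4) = 2*(y + 3)/(2*y - 3)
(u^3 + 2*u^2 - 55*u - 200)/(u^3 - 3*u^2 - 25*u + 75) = (u^2 - 3*u - 40)/(u^2 - 8*u + 15)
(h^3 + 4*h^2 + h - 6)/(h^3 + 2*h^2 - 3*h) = (h + 2)/h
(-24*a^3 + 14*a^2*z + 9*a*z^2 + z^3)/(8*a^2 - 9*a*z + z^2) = (24*a^2 + 10*a*z + z^2)/(-8*a + z)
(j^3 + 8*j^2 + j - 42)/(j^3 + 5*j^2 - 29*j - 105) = (j - 2)/(j - 5)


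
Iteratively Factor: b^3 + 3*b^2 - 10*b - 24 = (b - 3)*(b^2 + 6*b + 8) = (b - 3)*(b + 2)*(b + 4)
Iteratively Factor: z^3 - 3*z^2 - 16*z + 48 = (z - 3)*(z^2 - 16) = (z - 4)*(z - 3)*(z + 4)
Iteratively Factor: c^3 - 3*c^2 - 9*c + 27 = (c + 3)*(c^2 - 6*c + 9) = (c - 3)*(c + 3)*(c - 3)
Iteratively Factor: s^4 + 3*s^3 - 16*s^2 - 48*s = (s)*(s^3 + 3*s^2 - 16*s - 48) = s*(s - 4)*(s^2 + 7*s + 12) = s*(s - 4)*(s + 3)*(s + 4)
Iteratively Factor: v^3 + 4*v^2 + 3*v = (v)*(v^2 + 4*v + 3) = v*(v + 1)*(v + 3)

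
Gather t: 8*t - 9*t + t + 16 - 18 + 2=0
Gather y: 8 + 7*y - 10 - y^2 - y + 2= -y^2 + 6*y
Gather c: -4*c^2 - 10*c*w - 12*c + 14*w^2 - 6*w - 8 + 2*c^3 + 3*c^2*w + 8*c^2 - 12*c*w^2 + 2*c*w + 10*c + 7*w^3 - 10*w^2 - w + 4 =2*c^3 + c^2*(3*w + 4) + c*(-12*w^2 - 8*w - 2) + 7*w^3 + 4*w^2 - 7*w - 4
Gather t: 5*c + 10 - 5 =5*c + 5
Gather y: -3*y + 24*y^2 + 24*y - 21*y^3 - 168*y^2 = -21*y^3 - 144*y^2 + 21*y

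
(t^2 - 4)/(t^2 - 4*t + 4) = (t + 2)/(t - 2)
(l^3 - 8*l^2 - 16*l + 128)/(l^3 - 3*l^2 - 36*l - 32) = (l - 4)/(l + 1)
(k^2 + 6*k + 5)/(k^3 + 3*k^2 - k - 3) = (k + 5)/(k^2 + 2*k - 3)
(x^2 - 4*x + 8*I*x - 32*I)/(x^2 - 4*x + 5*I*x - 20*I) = (x + 8*I)/(x + 5*I)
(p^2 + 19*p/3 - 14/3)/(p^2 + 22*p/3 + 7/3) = (3*p - 2)/(3*p + 1)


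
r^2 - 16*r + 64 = (r - 8)^2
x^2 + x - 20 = (x - 4)*(x + 5)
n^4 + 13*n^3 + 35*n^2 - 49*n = n*(n - 1)*(n + 7)^2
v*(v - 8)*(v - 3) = v^3 - 11*v^2 + 24*v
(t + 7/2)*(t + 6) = t^2 + 19*t/2 + 21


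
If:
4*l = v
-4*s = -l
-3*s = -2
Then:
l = 8/3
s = 2/3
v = 32/3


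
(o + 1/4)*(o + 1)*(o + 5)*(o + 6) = o^4 + 49*o^3/4 + 44*o^2 + 161*o/4 + 15/2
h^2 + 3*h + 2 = (h + 1)*(h + 2)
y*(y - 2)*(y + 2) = y^3 - 4*y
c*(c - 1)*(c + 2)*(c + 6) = c^4 + 7*c^3 + 4*c^2 - 12*c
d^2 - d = d*(d - 1)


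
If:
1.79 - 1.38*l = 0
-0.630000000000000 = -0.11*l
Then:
No Solution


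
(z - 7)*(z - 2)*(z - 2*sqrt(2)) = z^3 - 9*z^2 - 2*sqrt(2)*z^2 + 14*z + 18*sqrt(2)*z - 28*sqrt(2)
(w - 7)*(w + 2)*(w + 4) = w^3 - w^2 - 34*w - 56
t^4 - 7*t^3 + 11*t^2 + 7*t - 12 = (t - 4)*(t - 3)*(t - 1)*(t + 1)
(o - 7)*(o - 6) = o^2 - 13*o + 42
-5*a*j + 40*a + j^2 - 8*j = (-5*a + j)*(j - 8)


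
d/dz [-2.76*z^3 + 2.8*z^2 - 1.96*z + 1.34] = -8.28*z^2 + 5.6*z - 1.96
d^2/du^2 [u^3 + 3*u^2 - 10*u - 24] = 6*u + 6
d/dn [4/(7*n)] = -4/(7*n^2)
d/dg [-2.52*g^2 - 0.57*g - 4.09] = -5.04*g - 0.57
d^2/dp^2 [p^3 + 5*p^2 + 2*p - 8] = 6*p + 10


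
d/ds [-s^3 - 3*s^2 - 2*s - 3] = -3*s^2 - 6*s - 2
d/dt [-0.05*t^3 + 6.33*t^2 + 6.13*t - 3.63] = -0.15*t^2 + 12.66*t + 6.13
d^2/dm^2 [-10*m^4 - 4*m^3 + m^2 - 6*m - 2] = -120*m^2 - 24*m + 2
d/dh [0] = 0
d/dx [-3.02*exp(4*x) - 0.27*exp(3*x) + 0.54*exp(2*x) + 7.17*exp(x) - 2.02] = (-12.08*exp(3*x) - 0.81*exp(2*x) + 1.08*exp(x) + 7.17)*exp(x)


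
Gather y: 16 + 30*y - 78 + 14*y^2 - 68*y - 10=14*y^2 - 38*y - 72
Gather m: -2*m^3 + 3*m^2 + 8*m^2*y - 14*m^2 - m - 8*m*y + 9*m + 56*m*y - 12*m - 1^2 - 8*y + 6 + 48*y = -2*m^3 + m^2*(8*y - 11) + m*(48*y - 4) + 40*y + 5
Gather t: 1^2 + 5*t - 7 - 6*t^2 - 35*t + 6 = -6*t^2 - 30*t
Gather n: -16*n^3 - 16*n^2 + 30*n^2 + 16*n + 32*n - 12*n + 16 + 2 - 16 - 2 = -16*n^3 + 14*n^2 + 36*n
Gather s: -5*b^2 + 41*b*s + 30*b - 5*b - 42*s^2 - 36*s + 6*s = -5*b^2 + 25*b - 42*s^2 + s*(41*b - 30)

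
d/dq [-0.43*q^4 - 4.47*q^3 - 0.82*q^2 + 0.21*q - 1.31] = -1.72*q^3 - 13.41*q^2 - 1.64*q + 0.21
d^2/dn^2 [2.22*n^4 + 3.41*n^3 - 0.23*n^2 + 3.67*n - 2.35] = 26.64*n^2 + 20.46*n - 0.46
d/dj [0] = 0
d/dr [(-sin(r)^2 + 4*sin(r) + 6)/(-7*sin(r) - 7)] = (sin(r)^2 + 2*sin(r) + 2)*cos(r)/(7*(sin(r) + 1)^2)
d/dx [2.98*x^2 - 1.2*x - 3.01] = 5.96*x - 1.2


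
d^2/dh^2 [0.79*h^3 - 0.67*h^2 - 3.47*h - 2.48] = 4.74*h - 1.34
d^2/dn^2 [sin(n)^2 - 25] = 2*cos(2*n)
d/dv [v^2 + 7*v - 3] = 2*v + 7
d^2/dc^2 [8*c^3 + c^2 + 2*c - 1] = 48*c + 2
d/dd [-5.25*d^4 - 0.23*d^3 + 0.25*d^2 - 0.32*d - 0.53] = -21.0*d^3 - 0.69*d^2 + 0.5*d - 0.32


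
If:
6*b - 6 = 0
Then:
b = 1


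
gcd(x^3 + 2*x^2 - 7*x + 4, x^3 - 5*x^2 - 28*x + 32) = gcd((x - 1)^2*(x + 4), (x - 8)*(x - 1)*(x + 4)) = x^2 + 3*x - 4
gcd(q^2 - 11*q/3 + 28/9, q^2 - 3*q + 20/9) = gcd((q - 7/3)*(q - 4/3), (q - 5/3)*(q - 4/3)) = q - 4/3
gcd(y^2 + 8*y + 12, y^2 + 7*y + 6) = y + 6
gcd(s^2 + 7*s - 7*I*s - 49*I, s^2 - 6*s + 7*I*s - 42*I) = 1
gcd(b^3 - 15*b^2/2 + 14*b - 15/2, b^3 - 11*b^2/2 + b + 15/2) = b^2 - 13*b/2 + 15/2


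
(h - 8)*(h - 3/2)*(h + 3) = h^3 - 13*h^2/2 - 33*h/2 + 36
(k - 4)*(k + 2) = k^2 - 2*k - 8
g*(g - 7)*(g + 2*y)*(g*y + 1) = g^4*y + 2*g^3*y^2 - 7*g^3*y + g^3 - 14*g^2*y^2 + 2*g^2*y - 7*g^2 - 14*g*y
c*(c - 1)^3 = c^4 - 3*c^3 + 3*c^2 - c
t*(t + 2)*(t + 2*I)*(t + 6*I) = t^4 + 2*t^3 + 8*I*t^3 - 12*t^2 + 16*I*t^2 - 24*t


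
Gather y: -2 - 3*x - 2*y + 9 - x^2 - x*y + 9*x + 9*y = -x^2 + 6*x + y*(7 - x) + 7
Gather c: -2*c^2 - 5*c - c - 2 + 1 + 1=-2*c^2 - 6*c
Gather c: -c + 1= 1 - c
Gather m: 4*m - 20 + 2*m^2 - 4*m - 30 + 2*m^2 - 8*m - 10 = 4*m^2 - 8*m - 60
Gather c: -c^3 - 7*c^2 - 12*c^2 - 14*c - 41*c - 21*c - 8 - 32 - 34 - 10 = -c^3 - 19*c^2 - 76*c - 84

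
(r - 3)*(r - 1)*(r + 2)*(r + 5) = r^4 + 3*r^3 - 15*r^2 - 19*r + 30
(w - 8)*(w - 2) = w^2 - 10*w + 16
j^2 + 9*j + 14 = (j + 2)*(j + 7)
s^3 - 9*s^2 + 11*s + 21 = (s - 7)*(s - 3)*(s + 1)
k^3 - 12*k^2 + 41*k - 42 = (k - 7)*(k - 3)*(k - 2)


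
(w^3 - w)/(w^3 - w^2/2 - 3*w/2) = 2*(w - 1)/(2*w - 3)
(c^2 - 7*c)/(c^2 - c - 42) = c/(c + 6)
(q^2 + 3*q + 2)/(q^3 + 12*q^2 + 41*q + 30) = (q + 2)/(q^2 + 11*q + 30)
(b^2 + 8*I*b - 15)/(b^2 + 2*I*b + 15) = (b + 3*I)/(b - 3*I)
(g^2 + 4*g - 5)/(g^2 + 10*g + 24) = (g^2 + 4*g - 5)/(g^2 + 10*g + 24)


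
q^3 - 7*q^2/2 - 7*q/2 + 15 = (q - 3)*(q - 5/2)*(q + 2)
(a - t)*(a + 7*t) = a^2 + 6*a*t - 7*t^2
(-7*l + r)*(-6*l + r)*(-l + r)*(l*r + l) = -42*l^4*r - 42*l^4 + 55*l^3*r^2 + 55*l^3*r - 14*l^2*r^3 - 14*l^2*r^2 + l*r^4 + l*r^3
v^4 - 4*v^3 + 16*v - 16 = (v - 2)^3*(v + 2)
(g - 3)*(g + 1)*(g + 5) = g^3 + 3*g^2 - 13*g - 15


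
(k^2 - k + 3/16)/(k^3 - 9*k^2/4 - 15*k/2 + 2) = (k - 3/4)/(k^2 - 2*k - 8)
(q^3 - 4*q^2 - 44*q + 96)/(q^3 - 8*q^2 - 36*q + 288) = (q - 2)/(q - 6)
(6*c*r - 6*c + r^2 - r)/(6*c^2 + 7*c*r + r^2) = (r - 1)/(c + r)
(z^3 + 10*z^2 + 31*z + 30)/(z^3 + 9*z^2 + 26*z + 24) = (z + 5)/(z + 4)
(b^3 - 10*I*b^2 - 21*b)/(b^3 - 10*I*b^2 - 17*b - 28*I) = b*(b - 3*I)/(b^2 - 3*I*b + 4)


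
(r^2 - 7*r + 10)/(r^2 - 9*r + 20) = (r - 2)/(r - 4)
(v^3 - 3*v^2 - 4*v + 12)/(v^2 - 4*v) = (v^3 - 3*v^2 - 4*v + 12)/(v*(v - 4))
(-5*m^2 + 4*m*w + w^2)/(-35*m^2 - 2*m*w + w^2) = (-m + w)/(-7*m + w)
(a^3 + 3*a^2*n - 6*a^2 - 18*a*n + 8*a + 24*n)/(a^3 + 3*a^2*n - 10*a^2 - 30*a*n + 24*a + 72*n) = (a - 2)/(a - 6)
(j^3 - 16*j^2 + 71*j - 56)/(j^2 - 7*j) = j - 9 + 8/j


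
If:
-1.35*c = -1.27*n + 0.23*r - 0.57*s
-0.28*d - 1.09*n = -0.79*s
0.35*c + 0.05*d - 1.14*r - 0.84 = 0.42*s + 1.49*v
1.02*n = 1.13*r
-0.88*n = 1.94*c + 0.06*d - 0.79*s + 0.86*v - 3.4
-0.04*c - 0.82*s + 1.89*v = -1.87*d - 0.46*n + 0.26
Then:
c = 3.41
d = 3.83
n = 2.07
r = 1.87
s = 4.21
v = -2.25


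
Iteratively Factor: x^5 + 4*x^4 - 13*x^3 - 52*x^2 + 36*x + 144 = (x + 4)*(x^4 - 13*x^2 + 36) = (x + 2)*(x + 4)*(x^3 - 2*x^2 - 9*x + 18) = (x + 2)*(x + 3)*(x + 4)*(x^2 - 5*x + 6) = (x - 3)*(x + 2)*(x + 3)*(x + 4)*(x - 2)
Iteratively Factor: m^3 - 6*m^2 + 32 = (m - 4)*(m^2 - 2*m - 8) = (m - 4)^2*(m + 2)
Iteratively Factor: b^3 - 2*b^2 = (b)*(b^2 - 2*b) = b*(b - 2)*(b)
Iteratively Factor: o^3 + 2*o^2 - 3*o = (o + 3)*(o^2 - o) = (o - 1)*(o + 3)*(o)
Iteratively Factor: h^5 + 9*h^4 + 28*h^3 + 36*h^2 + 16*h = (h + 2)*(h^4 + 7*h^3 + 14*h^2 + 8*h) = h*(h + 2)*(h^3 + 7*h^2 + 14*h + 8) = h*(h + 2)*(h + 4)*(h^2 + 3*h + 2) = h*(h + 1)*(h + 2)*(h + 4)*(h + 2)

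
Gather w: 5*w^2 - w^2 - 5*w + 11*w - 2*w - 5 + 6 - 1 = 4*w^2 + 4*w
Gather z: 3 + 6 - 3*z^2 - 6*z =-3*z^2 - 6*z + 9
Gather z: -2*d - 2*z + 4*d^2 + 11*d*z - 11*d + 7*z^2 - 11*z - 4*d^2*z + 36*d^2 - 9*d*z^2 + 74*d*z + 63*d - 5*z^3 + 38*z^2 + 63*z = 40*d^2 + 50*d - 5*z^3 + z^2*(45 - 9*d) + z*(-4*d^2 + 85*d + 50)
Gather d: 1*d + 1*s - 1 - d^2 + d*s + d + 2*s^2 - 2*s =-d^2 + d*(s + 2) + 2*s^2 - s - 1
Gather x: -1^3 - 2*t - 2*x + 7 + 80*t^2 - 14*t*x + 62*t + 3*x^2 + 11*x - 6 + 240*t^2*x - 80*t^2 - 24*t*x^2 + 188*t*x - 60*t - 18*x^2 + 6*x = x^2*(-24*t - 15) + x*(240*t^2 + 174*t + 15)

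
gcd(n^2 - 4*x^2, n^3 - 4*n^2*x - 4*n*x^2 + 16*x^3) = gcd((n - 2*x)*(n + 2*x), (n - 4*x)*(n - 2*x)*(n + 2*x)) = -n^2 + 4*x^2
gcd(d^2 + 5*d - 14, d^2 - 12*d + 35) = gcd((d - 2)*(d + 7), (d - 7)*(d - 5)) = 1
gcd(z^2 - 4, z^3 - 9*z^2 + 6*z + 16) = z - 2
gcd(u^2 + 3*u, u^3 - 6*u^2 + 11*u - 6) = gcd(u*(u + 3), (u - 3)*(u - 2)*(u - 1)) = 1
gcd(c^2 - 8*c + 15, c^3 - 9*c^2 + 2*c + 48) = c - 3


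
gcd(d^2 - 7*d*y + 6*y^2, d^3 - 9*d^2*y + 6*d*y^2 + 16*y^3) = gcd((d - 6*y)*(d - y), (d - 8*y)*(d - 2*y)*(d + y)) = 1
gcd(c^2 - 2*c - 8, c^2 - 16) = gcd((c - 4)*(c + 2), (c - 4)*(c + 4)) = c - 4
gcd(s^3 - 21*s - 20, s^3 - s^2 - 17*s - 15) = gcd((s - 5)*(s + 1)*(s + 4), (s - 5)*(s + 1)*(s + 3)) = s^2 - 4*s - 5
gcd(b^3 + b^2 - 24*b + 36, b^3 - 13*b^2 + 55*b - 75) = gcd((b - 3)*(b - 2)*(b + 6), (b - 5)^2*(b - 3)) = b - 3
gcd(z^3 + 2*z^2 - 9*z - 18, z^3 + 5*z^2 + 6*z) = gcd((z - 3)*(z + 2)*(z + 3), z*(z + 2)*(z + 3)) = z^2 + 5*z + 6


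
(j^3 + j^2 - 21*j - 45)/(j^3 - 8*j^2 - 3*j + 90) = (j + 3)/(j - 6)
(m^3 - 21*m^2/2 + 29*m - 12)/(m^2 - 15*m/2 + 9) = (2*m^2 - 9*m + 4)/(2*m - 3)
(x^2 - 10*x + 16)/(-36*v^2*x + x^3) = (-x^2 + 10*x - 16)/(x*(36*v^2 - x^2))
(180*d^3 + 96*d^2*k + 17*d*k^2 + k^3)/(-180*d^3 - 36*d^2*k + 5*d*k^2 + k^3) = (-6*d - k)/(6*d - k)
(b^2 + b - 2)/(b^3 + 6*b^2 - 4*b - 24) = (b - 1)/(b^2 + 4*b - 12)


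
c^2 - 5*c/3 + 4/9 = (c - 4/3)*(c - 1/3)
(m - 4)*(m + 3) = m^2 - m - 12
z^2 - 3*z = z*(z - 3)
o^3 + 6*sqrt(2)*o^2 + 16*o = o*(o + 2*sqrt(2))*(o + 4*sqrt(2))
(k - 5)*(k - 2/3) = k^2 - 17*k/3 + 10/3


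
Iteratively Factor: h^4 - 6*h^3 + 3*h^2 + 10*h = (h - 2)*(h^3 - 4*h^2 - 5*h) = (h - 2)*(h + 1)*(h^2 - 5*h) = (h - 5)*(h - 2)*(h + 1)*(h)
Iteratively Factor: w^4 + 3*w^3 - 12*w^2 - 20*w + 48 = (w - 2)*(w^3 + 5*w^2 - 2*w - 24) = (w - 2)*(w + 4)*(w^2 + w - 6) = (w - 2)*(w + 3)*(w + 4)*(w - 2)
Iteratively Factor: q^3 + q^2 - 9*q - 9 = (q + 1)*(q^2 - 9) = (q + 1)*(q + 3)*(q - 3)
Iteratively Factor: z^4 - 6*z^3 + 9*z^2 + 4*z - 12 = (z - 3)*(z^3 - 3*z^2 + 4) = (z - 3)*(z - 2)*(z^2 - z - 2) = (z - 3)*(z - 2)^2*(z + 1)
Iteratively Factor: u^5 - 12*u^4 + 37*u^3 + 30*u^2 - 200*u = (u - 5)*(u^4 - 7*u^3 + 2*u^2 + 40*u) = (u - 5)^2*(u^3 - 2*u^2 - 8*u) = (u - 5)^2*(u + 2)*(u^2 - 4*u) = (u - 5)^2*(u - 4)*(u + 2)*(u)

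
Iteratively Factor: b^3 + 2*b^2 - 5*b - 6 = (b + 3)*(b^2 - b - 2) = (b - 2)*(b + 3)*(b + 1)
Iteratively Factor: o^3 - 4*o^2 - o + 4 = (o + 1)*(o^2 - 5*o + 4) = (o - 4)*(o + 1)*(o - 1)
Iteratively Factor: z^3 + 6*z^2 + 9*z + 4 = (z + 4)*(z^2 + 2*z + 1) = (z + 1)*(z + 4)*(z + 1)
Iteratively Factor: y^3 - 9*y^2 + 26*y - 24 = (y - 3)*(y^2 - 6*y + 8) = (y - 4)*(y - 3)*(y - 2)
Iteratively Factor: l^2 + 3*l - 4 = (l + 4)*(l - 1)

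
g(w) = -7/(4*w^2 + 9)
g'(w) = 56*w/(4*w^2 + 9)^2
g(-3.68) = -0.11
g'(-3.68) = -0.05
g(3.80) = -0.10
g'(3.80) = 0.05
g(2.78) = -0.18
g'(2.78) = 0.10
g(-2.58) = -0.20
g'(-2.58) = -0.11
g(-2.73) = -0.18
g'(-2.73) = -0.10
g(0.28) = -0.75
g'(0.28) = 0.18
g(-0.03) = -0.78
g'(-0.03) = -0.02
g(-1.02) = -0.53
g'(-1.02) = -0.33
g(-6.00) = -0.05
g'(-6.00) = -0.01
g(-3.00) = -0.16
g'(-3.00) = -0.08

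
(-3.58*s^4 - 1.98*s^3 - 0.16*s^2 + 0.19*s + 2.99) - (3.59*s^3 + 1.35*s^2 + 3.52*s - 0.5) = -3.58*s^4 - 5.57*s^3 - 1.51*s^2 - 3.33*s + 3.49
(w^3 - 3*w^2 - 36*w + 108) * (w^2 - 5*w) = w^5 - 8*w^4 - 21*w^3 + 288*w^2 - 540*w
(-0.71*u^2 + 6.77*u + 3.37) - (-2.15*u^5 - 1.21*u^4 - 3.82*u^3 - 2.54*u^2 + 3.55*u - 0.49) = 2.15*u^5 + 1.21*u^4 + 3.82*u^3 + 1.83*u^2 + 3.22*u + 3.86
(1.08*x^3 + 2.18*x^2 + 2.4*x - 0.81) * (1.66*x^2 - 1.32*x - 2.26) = 1.7928*x^5 + 2.1932*x^4 - 1.3344*x^3 - 9.4394*x^2 - 4.3548*x + 1.8306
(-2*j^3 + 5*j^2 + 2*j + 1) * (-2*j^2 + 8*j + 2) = 4*j^5 - 26*j^4 + 32*j^3 + 24*j^2 + 12*j + 2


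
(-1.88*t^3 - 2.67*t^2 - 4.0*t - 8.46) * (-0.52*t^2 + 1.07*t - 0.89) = 0.9776*t^5 - 0.6232*t^4 + 0.8963*t^3 + 2.4955*t^2 - 5.4922*t + 7.5294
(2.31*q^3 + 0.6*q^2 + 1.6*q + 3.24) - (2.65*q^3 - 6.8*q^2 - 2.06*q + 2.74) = -0.34*q^3 + 7.4*q^2 + 3.66*q + 0.5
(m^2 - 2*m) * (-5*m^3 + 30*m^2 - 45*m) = -5*m^5 + 40*m^4 - 105*m^3 + 90*m^2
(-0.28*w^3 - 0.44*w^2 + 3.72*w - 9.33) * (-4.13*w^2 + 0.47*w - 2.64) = 1.1564*w^5 + 1.6856*w^4 - 14.8312*w^3 + 41.4429*w^2 - 14.2059*w + 24.6312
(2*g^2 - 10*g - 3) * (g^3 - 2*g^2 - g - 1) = 2*g^5 - 14*g^4 + 15*g^3 + 14*g^2 + 13*g + 3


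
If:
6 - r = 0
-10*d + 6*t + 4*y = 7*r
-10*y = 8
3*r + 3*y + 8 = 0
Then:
No Solution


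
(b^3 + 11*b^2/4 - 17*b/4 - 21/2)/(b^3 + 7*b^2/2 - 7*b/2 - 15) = (4*b + 7)/(2*(2*b + 5))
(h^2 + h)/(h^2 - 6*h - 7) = h/(h - 7)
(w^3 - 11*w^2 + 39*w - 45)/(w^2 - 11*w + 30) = (w^2 - 6*w + 9)/(w - 6)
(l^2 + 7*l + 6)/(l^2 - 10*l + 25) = (l^2 + 7*l + 6)/(l^2 - 10*l + 25)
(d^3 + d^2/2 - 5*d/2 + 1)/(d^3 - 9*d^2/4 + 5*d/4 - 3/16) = 8*(d^2 + d - 2)/(8*d^2 - 14*d + 3)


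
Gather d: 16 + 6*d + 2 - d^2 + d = -d^2 + 7*d + 18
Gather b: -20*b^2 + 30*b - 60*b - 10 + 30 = -20*b^2 - 30*b + 20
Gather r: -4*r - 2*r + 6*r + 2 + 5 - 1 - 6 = 0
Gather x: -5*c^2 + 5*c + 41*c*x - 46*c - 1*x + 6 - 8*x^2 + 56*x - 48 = -5*c^2 - 41*c - 8*x^2 + x*(41*c + 55) - 42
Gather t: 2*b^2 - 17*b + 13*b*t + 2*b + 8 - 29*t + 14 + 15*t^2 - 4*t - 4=2*b^2 - 15*b + 15*t^2 + t*(13*b - 33) + 18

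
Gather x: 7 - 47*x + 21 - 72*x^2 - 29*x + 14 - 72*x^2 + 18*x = -144*x^2 - 58*x + 42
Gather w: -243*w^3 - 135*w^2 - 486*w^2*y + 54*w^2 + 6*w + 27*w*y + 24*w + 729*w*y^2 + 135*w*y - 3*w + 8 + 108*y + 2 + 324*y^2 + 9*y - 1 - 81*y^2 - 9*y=-243*w^3 + w^2*(-486*y - 81) + w*(729*y^2 + 162*y + 27) + 243*y^2 + 108*y + 9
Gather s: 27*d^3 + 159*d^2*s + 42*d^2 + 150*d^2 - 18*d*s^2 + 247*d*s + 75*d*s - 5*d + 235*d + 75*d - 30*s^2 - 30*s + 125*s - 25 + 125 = 27*d^3 + 192*d^2 + 305*d + s^2*(-18*d - 30) + s*(159*d^2 + 322*d + 95) + 100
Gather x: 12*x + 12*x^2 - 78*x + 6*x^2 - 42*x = 18*x^2 - 108*x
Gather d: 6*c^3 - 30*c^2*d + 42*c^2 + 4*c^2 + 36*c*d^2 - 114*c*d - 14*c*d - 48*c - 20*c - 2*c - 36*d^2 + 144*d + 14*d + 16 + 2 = 6*c^3 + 46*c^2 - 70*c + d^2*(36*c - 36) + d*(-30*c^2 - 128*c + 158) + 18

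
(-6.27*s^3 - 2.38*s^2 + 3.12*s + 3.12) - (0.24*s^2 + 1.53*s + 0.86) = -6.27*s^3 - 2.62*s^2 + 1.59*s + 2.26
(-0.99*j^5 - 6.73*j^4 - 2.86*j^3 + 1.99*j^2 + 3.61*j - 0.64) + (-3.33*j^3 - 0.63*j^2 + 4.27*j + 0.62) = -0.99*j^5 - 6.73*j^4 - 6.19*j^3 + 1.36*j^2 + 7.88*j - 0.02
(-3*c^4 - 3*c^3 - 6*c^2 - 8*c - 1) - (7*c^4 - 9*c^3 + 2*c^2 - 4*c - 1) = -10*c^4 + 6*c^3 - 8*c^2 - 4*c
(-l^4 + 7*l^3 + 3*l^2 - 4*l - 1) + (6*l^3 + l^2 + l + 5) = -l^4 + 13*l^3 + 4*l^2 - 3*l + 4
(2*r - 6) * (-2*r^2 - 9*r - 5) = -4*r^3 - 6*r^2 + 44*r + 30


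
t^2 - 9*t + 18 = (t - 6)*(t - 3)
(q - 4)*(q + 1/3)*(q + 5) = q^3 + 4*q^2/3 - 59*q/3 - 20/3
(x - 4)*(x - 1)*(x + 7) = x^3 + 2*x^2 - 31*x + 28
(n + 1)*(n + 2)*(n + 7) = n^3 + 10*n^2 + 23*n + 14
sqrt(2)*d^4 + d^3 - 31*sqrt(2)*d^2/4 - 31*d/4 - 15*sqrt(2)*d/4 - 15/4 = (d - 3)*(d + 5/2)*(d + sqrt(2)/2)*(sqrt(2)*d + sqrt(2)/2)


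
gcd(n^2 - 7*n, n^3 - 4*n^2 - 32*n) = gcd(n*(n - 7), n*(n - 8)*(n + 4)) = n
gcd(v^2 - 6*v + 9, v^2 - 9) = v - 3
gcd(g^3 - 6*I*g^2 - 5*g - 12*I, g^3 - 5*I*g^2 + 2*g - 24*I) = g^2 - 7*I*g - 12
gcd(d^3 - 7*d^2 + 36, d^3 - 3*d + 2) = d + 2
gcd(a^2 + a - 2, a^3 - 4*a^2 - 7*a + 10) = a^2 + a - 2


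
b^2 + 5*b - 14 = (b - 2)*(b + 7)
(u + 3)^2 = u^2 + 6*u + 9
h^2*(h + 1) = h^3 + h^2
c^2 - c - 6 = (c - 3)*(c + 2)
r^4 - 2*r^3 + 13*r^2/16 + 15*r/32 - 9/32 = (r - 1)*(r - 3/4)^2*(r + 1/2)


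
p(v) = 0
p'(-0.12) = 0.00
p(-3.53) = 0.00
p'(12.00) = 0.00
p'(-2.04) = 0.00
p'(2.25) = 0.00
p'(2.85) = 0.00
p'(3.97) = 0.00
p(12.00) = 0.00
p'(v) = 0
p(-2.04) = 0.00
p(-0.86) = 0.00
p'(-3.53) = 0.00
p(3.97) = 0.00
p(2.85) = 0.00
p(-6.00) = 0.00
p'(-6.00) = 0.00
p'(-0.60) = 0.00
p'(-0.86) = 0.00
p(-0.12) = 0.00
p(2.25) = 0.00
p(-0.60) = 0.00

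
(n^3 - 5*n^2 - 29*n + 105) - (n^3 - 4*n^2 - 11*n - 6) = -n^2 - 18*n + 111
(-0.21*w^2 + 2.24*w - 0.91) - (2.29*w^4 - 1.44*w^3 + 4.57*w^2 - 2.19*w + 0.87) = -2.29*w^4 + 1.44*w^3 - 4.78*w^2 + 4.43*w - 1.78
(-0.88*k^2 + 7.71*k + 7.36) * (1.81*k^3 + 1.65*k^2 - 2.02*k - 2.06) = -1.5928*k^5 + 12.5031*k^4 + 27.8207*k^3 - 1.6174*k^2 - 30.7498*k - 15.1616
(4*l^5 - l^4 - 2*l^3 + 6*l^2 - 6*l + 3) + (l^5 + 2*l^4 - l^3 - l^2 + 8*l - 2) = 5*l^5 + l^4 - 3*l^3 + 5*l^2 + 2*l + 1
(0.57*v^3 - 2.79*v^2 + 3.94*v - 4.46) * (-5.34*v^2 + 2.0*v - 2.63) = -3.0438*v^5 + 16.0386*v^4 - 28.1187*v^3 + 39.0341*v^2 - 19.2822*v + 11.7298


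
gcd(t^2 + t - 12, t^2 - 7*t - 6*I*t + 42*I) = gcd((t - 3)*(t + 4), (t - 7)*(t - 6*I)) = 1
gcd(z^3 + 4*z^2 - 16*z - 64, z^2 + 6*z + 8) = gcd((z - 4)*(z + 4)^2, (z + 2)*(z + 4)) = z + 4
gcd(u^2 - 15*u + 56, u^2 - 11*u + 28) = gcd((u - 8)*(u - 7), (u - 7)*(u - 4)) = u - 7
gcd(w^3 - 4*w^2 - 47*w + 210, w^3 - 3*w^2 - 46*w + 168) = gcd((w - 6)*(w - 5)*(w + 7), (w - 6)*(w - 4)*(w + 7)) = w^2 + w - 42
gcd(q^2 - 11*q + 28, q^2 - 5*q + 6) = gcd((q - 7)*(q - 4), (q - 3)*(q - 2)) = 1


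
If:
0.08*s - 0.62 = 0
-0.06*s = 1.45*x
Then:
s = 7.75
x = -0.32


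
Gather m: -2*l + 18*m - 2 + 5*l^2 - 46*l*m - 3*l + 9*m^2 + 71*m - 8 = 5*l^2 - 5*l + 9*m^2 + m*(89 - 46*l) - 10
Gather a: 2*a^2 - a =2*a^2 - a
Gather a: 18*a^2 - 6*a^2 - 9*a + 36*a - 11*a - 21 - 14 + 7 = 12*a^2 + 16*a - 28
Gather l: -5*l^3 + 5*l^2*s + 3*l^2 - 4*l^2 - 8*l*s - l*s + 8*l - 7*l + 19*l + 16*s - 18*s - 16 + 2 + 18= -5*l^3 + l^2*(5*s - 1) + l*(20 - 9*s) - 2*s + 4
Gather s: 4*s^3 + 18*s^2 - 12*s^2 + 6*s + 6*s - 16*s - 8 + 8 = 4*s^3 + 6*s^2 - 4*s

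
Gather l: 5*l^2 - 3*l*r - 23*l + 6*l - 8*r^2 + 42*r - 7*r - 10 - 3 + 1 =5*l^2 + l*(-3*r - 17) - 8*r^2 + 35*r - 12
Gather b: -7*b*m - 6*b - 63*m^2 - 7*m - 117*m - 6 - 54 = b*(-7*m - 6) - 63*m^2 - 124*m - 60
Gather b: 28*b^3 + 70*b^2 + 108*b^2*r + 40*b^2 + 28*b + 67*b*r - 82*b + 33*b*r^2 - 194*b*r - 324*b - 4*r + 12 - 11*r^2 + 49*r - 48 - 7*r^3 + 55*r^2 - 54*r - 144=28*b^3 + b^2*(108*r + 110) + b*(33*r^2 - 127*r - 378) - 7*r^3 + 44*r^2 - 9*r - 180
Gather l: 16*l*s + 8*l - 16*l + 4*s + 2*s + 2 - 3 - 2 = l*(16*s - 8) + 6*s - 3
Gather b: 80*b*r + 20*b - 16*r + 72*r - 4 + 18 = b*(80*r + 20) + 56*r + 14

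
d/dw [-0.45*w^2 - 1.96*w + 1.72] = -0.9*w - 1.96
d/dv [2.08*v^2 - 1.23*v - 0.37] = 4.16*v - 1.23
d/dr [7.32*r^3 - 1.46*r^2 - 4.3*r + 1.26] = 21.96*r^2 - 2.92*r - 4.3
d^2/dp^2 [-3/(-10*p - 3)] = 600/(10*p + 3)^3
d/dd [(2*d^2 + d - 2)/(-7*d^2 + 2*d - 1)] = (11*d^2 - 32*d + 3)/(49*d^4 - 28*d^3 + 18*d^2 - 4*d + 1)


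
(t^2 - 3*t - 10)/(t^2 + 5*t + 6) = (t - 5)/(t + 3)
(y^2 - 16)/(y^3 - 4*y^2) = (y + 4)/y^2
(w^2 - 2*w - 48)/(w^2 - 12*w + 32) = (w + 6)/(w - 4)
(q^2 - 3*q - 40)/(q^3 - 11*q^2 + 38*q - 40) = (q^2 - 3*q - 40)/(q^3 - 11*q^2 + 38*q - 40)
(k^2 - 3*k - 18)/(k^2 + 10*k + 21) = (k - 6)/(k + 7)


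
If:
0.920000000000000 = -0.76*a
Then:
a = -1.21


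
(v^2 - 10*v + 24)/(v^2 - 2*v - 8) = (v - 6)/(v + 2)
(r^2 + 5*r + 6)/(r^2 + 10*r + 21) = (r + 2)/(r + 7)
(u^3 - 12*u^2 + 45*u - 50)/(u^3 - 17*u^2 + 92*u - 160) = (u^2 - 7*u + 10)/(u^2 - 12*u + 32)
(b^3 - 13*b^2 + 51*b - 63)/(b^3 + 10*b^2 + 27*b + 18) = (b^3 - 13*b^2 + 51*b - 63)/(b^3 + 10*b^2 + 27*b + 18)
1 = 1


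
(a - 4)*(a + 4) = a^2 - 16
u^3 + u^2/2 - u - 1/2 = (u - 1)*(u + 1/2)*(u + 1)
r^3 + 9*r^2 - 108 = (r - 3)*(r + 6)^2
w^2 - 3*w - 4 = (w - 4)*(w + 1)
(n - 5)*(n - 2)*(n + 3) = n^3 - 4*n^2 - 11*n + 30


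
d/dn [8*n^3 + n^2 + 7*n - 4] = 24*n^2 + 2*n + 7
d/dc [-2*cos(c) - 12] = 2*sin(c)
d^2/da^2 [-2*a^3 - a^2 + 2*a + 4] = -12*a - 2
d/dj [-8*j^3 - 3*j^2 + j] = -24*j^2 - 6*j + 1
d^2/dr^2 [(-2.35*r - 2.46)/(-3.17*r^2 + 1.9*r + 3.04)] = ((-44.697*r - 6.6664)*(-3.17*r^2 + 1.9*r + 3.04) - (2.35*r + 2.46)*(6.34*r - 1.9)*(12.68*r - 3.8))/(-3.17*r^2 + 1.9*r + 3.04)^3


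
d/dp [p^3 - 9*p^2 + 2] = 3*p*(p - 6)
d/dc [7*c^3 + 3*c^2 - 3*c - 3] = 21*c^2 + 6*c - 3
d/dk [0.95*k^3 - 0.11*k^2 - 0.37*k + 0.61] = 2.85*k^2 - 0.22*k - 0.37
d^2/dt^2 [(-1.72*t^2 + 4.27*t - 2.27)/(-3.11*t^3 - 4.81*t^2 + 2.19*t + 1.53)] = (33.272024*t^6 - 247.799202*t^5 - 49.4956500000001*t^4 + 438.383612*t^3 + 54.481908*t^2 - 267.208938*t + 91.85319)/(30.080231*t^9 + 139.568403*t^8 + 152.314116*t^7 - 129.672872*t^6 - 244.581102*t^5 + 25.537086*t^4 + 108.03834*t^3 + 11.765088*t^2 - 15.379713*t - 3.581577)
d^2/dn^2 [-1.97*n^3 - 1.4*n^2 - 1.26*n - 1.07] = -11.82*n - 2.8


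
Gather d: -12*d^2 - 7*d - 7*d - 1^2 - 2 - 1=-12*d^2 - 14*d - 4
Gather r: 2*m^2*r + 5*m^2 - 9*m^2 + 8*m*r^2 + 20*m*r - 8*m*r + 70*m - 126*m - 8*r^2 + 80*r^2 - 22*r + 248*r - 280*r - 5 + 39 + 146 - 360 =-4*m^2 - 56*m + r^2*(8*m + 72) + r*(2*m^2 + 12*m - 54) - 180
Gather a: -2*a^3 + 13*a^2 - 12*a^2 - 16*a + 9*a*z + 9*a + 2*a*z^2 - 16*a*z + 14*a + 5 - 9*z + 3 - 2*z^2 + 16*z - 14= -2*a^3 + a^2 + a*(2*z^2 - 7*z + 7) - 2*z^2 + 7*z - 6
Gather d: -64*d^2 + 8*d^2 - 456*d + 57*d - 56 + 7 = -56*d^2 - 399*d - 49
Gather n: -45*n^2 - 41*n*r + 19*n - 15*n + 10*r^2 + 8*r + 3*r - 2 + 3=-45*n^2 + n*(4 - 41*r) + 10*r^2 + 11*r + 1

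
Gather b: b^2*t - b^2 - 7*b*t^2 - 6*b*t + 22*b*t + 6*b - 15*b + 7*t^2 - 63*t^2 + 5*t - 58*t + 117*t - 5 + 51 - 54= b^2*(t - 1) + b*(-7*t^2 + 16*t - 9) - 56*t^2 + 64*t - 8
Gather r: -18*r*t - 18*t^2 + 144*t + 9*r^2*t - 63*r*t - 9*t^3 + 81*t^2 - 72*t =9*r^2*t - 81*r*t - 9*t^3 + 63*t^2 + 72*t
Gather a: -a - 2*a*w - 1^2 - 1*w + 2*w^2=a*(-2*w - 1) + 2*w^2 - w - 1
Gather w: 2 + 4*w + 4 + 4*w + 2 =8*w + 8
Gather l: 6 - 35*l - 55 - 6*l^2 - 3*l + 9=-6*l^2 - 38*l - 40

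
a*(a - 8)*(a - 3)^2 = a^4 - 14*a^3 + 57*a^2 - 72*a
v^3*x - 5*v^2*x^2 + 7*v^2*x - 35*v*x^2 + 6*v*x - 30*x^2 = (v + 6)*(v - 5*x)*(v*x + x)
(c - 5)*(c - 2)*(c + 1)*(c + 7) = c^4 + c^3 - 39*c^2 + 31*c + 70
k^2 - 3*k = k*(k - 3)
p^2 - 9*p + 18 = (p - 6)*(p - 3)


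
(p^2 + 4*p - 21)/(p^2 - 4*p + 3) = (p + 7)/(p - 1)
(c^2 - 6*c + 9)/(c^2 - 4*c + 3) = (c - 3)/(c - 1)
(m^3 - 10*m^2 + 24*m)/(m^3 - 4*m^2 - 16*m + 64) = m*(m - 6)/(m^2 - 16)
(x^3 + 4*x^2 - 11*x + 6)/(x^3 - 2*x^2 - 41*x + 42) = (x - 1)/(x - 7)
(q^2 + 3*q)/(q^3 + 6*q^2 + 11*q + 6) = q/(q^2 + 3*q + 2)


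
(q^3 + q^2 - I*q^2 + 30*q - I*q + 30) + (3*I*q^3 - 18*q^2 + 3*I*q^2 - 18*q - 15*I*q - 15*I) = q^3 + 3*I*q^3 - 17*q^2 + 2*I*q^2 + 12*q - 16*I*q + 30 - 15*I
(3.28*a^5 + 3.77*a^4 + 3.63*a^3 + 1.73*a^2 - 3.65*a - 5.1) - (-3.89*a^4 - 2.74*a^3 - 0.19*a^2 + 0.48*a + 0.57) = 3.28*a^5 + 7.66*a^4 + 6.37*a^3 + 1.92*a^2 - 4.13*a - 5.67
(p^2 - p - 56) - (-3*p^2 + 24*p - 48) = 4*p^2 - 25*p - 8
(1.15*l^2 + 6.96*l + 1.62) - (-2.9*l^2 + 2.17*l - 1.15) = 4.05*l^2 + 4.79*l + 2.77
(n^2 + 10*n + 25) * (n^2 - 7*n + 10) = n^4 + 3*n^3 - 35*n^2 - 75*n + 250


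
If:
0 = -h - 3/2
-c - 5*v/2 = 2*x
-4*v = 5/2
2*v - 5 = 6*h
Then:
No Solution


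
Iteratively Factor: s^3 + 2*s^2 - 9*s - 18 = (s - 3)*(s^2 + 5*s + 6) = (s - 3)*(s + 3)*(s + 2)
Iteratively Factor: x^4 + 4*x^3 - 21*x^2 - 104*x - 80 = (x + 4)*(x^3 - 21*x - 20) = (x - 5)*(x + 4)*(x^2 + 5*x + 4) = (x - 5)*(x + 1)*(x + 4)*(x + 4)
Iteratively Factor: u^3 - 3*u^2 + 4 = (u - 2)*(u^2 - u - 2) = (u - 2)*(u + 1)*(u - 2)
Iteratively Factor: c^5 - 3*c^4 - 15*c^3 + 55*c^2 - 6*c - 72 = (c + 1)*(c^4 - 4*c^3 - 11*c^2 + 66*c - 72) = (c - 2)*(c + 1)*(c^3 - 2*c^2 - 15*c + 36) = (c - 3)*(c - 2)*(c + 1)*(c^2 + c - 12) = (c - 3)*(c - 2)*(c + 1)*(c + 4)*(c - 3)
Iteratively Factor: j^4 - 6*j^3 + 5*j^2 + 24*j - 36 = (j - 3)*(j^3 - 3*j^2 - 4*j + 12) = (j - 3)*(j - 2)*(j^2 - j - 6) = (j - 3)*(j - 2)*(j + 2)*(j - 3)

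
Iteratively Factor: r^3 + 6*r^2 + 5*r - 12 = (r + 3)*(r^2 + 3*r - 4) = (r + 3)*(r + 4)*(r - 1)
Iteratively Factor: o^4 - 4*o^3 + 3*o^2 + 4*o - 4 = (o - 2)*(o^3 - 2*o^2 - o + 2) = (o - 2)^2*(o^2 - 1) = (o - 2)^2*(o - 1)*(o + 1)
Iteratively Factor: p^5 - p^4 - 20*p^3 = (p)*(p^4 - p^3 - 20*p^2) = p^2*(p^3 - p^2 - 20*p) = p^2*(p - 5)*(p^2 + 4*p) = p^3*(p - 5)*(p + 4)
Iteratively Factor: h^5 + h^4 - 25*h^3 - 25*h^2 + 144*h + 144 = (h + 1)*(h^4 - 25*h^2 + 144) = (h - 4)*(h + 1)*(h^3 + 4*h^2 - 9*h - 36) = (h - 4)*(h + 1)*(h + 3)*(h^2 + h - 12) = (h - 4)*(h + 1)*(h + 3)*(h + 4)*(h - 3)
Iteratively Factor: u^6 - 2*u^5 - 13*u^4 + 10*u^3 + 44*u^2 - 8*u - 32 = (u + 1)*(u^5 - 3*u^4 - 10*u^3 + 20*u^2 + 24*u - 32) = (u + 1)*(u + 2)*(u^4 - 5*u^3 + 20*u - 16) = (u - 4)*(u + 1)*(u + 2)*(u^3 - u^2 - 4*u + 4) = (u - 4)*(u - 1)*(u + 1)*(u + 2)*(u^2 - 4) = (u - 4)*(u - 2)*(u - 1)*(u + 1)*(u + 2)*(u + 2)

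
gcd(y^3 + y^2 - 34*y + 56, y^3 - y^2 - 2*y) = y - 2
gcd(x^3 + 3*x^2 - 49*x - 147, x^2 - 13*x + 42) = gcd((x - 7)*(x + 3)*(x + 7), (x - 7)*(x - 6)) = x - 7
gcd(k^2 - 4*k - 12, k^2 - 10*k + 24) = k - 6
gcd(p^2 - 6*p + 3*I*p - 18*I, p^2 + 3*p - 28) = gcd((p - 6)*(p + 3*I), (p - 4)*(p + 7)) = 1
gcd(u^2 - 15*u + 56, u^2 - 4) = 1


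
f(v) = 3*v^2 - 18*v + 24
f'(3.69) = 4.14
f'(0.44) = -15.36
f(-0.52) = 34.17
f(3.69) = -1.57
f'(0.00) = -18.00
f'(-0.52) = -21.12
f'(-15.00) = -108.00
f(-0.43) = 32.29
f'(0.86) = -12.84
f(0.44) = 16.66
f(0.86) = 10.74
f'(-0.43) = -20.58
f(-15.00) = 969.00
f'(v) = 6*v - 18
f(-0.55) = 34.81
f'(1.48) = -9.12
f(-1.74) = 64.40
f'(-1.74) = -28.44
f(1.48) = 3.93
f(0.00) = 24.00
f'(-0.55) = -21.30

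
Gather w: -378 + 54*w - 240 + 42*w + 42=96*w - 576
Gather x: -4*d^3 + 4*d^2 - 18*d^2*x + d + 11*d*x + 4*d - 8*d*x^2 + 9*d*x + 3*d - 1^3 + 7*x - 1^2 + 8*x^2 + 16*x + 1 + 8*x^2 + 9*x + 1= -4*d^3 + 4*d^2 + 8*d + x^2*(16 - 8*d) + x*(-18*d^2 + 20*d + 32)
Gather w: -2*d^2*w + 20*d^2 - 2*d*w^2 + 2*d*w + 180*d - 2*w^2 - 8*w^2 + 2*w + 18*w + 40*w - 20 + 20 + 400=20*d^2 + 180*d + w^2*(-2*d - 10) + w*(-2*d^2 + 2*d + 60) + 400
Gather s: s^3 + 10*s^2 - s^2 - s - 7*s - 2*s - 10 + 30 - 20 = s^3 + 9*s^2 - 10*s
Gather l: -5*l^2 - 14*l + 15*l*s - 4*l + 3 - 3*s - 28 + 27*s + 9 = -5*l^2 + l*(15*s - 18) + 24*s - 16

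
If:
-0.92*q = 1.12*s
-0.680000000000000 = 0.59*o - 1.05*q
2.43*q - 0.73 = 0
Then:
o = -0.62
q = 0.30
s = -0.25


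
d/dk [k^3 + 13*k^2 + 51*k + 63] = 3*k^2 + 26*k + 51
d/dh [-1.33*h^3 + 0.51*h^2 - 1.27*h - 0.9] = -3.99*h^2 + 1.02*h - 1.27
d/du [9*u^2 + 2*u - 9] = 18*u + 2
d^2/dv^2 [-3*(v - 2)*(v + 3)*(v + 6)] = -18*v - 42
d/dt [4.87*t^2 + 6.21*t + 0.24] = 9.74*t + 6.21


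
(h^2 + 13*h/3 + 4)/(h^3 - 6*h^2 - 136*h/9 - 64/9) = 3*(h + 3)/(3*h^2 - 22*h - 16)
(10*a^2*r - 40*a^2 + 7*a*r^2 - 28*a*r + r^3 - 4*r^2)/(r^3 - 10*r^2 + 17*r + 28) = (10*a^2 + 7*a*r + r^2)/(r^2 - 6*r - 7)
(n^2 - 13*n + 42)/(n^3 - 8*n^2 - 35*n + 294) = (n - 6)/(n^2 - n - 42)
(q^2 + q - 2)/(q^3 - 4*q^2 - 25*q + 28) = (q + 2)/(q^2 - 3*q - 28)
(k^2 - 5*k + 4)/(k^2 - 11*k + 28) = (k - 1)/(k - 7)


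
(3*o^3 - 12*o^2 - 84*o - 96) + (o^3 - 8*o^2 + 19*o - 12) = 4*o^3 - 20*o^2 - 65*o - 108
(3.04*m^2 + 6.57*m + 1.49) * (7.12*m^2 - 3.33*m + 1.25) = 21.6448*m^4 + 36.6552*m^3 - 7.4693*m^2 + 3.2508*m + 1.8625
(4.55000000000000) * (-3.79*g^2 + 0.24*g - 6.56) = -17.2445*g^2 + 1.092*g - 29.848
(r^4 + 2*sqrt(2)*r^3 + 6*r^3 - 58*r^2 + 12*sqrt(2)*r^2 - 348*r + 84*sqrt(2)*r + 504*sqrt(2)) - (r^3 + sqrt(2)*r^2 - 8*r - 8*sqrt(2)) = r^4 + 2*sqrt(2)*r^3 + 5*r^3 - 58*r^2 + 11*sqrt(2)*r^2 - 340*r + 84*sqrt(2)*r + 512*sqrt(2)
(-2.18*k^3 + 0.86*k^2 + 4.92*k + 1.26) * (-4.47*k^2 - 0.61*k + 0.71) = 9.7446*k^5 - 2.5144*k^4 - 24.0648*k^3 - 8.0228*k^2 + 2.7246*k + 0.8946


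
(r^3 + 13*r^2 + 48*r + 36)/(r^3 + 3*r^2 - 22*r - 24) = (r + 6)/(r - 4)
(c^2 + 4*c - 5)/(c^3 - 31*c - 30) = (c - 1)/(c^2 - 5*c - 6)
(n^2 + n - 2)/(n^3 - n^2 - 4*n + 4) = 1/(n - 2)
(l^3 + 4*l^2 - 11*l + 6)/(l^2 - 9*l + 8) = (l^2 + 5*l - 6)/(l - 8)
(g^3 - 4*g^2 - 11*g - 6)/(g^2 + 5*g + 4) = (g^2 - 5*g - 6)/(g + 4)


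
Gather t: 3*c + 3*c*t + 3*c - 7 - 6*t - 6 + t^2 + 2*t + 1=6*c + t^2 + t*(3*c - 4) - 12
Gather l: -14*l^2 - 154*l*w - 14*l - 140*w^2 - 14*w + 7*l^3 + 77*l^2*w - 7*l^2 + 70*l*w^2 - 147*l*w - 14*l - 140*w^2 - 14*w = 7*l^3 + l^2*(77*w - 21) + l*(70*w^2 - 301*w - 28) - 280*w^2 - 28*w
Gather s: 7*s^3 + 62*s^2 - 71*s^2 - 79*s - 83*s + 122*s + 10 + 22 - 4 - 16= 7*s^3 - 9*s^2 - 40*s + 12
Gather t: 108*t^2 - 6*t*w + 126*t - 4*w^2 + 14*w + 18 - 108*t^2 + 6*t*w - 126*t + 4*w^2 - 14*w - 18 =0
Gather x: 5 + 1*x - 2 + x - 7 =2*x - 4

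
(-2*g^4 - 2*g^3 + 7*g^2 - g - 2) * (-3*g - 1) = 6*g^5 + 8*g^4 - 19*g^3 - 4*g^2 + 7*g + 2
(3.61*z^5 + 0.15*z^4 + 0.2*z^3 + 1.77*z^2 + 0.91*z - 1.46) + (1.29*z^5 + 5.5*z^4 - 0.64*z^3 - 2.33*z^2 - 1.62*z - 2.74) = 4.9*z^5 + 5.65*z^4 - 0.44*z^3 - 0.56*z^2 - 0.71*z - 4.2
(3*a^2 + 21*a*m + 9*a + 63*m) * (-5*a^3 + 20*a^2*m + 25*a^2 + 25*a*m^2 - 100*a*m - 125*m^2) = -15*a^5 - 45*a^4*m + 30*a^4 + 495*a^3*m^2 + 90*a^3*m + 225*a^3 + 525*a^2*m^3 - 990*a^2*m^2 + 675*a^2*m - 1050*a*m^3 - 7425*a*m^2 - 7875*m^3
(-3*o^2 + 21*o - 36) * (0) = 0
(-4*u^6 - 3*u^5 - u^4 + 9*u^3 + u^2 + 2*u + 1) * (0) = 0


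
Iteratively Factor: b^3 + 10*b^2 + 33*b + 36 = (b + 3)*(b^2 + 7*b + 12) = (b + 3)^2*(b + 4)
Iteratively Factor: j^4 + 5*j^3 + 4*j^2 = (j)*(j^3 + 5*j^2 + 4*j) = j*(j + 1)*(j^2 + 4*j) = j^2*(j + 1)*(j + 4)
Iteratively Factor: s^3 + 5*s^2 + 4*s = (s)*(s^2 + 5*s + 4) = s*(s + 4)*(s + 1)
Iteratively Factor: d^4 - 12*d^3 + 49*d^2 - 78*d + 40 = (d - 2)*(d^3 - 10*d^2 + 29*d - 20) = (d - 4)*(d - 2)*(d^2 - 6*d + 5) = (d - 4)*(d - 2)*(d - 1)*(d - 5)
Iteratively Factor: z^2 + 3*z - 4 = (z - 1)*(z + 4)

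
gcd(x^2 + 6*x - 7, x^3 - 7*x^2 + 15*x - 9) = x - 1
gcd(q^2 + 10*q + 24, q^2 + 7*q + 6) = q + 6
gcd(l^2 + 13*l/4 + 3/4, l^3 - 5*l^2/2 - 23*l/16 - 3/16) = l + 1/4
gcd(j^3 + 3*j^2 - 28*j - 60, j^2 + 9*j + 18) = j + 6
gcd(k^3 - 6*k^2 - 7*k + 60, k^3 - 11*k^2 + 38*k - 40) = k^2 - 9*k + 20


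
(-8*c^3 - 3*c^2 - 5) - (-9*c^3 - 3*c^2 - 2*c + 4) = c^3 + 2*c - 9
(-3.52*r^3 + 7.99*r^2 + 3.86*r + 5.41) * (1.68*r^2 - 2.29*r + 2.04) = -5.9136*r^5 + 21.484*r^4 - 18.9931*r^3 + 16.549*r^2 - 4.5145*r + 11.0364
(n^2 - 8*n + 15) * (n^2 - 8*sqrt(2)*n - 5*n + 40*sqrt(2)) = n^4 - 13*n^3 - 8*sqrt(2)*n^3 + 55*n^2 + 104*sqrt(2)*n^2 - 440*sqrt(2)*n - 75*n + 600*sqrt(2)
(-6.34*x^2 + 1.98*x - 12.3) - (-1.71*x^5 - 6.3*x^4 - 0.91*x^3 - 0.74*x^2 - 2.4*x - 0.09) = 1.71*x^5 + 6.3*x^4 + 0.91*x^3 - 5.6*x^2 + 4.38*x - 12.21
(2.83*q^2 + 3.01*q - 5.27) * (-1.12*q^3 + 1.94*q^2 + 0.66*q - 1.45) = -3.1696*q^5 + 2.119*q^4 + 13.6096*q^3 - 12.3407*q^2 - 7.8427*q + 7.6415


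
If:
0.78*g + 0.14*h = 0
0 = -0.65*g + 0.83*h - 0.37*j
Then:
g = -0.0701516793066089*j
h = 0.390845070422535*j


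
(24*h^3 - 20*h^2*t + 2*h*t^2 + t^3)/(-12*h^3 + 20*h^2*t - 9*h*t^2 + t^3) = (-12*h^2 + 4*h*t + t^2)/(6*h^2 - 7*h*t + t^2)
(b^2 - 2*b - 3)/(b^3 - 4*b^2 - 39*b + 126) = (b + 1)/(b^2 - b - 42)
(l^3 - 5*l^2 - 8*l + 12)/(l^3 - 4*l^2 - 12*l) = (l - 1)/l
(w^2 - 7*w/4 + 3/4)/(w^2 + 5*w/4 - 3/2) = (w - 1)/(w + 2)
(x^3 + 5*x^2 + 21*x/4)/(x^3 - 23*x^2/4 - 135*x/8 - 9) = 2*x*(2*x + 7)/(4*x^2 - 29*x - 24)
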